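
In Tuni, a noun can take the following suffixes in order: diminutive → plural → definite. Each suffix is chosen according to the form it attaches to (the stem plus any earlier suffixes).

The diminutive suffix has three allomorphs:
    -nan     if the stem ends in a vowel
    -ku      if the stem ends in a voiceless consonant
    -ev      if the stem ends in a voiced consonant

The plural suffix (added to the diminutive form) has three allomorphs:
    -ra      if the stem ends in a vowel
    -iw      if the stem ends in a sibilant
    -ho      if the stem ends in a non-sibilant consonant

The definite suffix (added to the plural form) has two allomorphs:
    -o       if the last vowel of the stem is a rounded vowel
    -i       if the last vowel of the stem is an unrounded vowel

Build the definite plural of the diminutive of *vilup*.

vilupkurai

The final sound of *vilup* is /p/, which is a voiceless consonant, so the diminutive suffix is -ku, giving *vilupku*.
The diminutive form *vilupku*: final sound = /u/, a vowel → -ra → *vilupkura*.
Since the last vowel of the plural form *vilupkura* is /a/ (an unrounded vowel), it takes -i, giving *vilupkurai*.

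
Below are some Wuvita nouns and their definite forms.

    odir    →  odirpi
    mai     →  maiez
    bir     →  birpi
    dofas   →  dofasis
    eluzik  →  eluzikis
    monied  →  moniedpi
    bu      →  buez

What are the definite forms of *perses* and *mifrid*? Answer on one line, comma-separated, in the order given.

The pattern is voicing of the final sound: -is when the stem ends in a voiceless consonant (*dofas*, *eluzik*); -pi when the stem ends in a voiced consonant (*odir*, *bir*, *monied*); -ez when the stem ends in a vowel (*mai*, *bu*).
*perses*: final sound = /s/, a voiceless consonant → -is → *persesis*.
*mifrid* — final sound /d/ (a voiced consonant) → -pi → *mifridpi*.

persesis, mifridpi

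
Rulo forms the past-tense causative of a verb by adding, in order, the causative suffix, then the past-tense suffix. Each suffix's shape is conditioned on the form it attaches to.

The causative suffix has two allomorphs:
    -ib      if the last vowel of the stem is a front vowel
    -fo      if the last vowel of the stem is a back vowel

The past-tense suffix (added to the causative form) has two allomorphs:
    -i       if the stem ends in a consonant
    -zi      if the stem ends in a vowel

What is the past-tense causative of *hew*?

hewibi

*hew* — last vowel /e/ (a front vowel) → -ib → *hewib*.
The causative form *hewib* — final sound /b/ (a consonant) → -i → *hewibi*.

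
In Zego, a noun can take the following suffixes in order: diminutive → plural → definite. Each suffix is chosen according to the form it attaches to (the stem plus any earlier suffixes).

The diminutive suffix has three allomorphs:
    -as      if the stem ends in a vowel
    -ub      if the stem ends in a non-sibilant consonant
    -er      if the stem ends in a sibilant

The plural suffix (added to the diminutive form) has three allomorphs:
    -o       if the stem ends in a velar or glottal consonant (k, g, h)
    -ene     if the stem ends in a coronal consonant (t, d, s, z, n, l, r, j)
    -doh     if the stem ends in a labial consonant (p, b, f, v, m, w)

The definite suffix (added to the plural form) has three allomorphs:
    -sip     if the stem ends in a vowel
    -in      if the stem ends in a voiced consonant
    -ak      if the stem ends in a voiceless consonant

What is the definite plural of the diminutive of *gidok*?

*gidok* — final sound /k/ (a non-sibilant consonant) → -ub → *gidokub*.
The diminutive form *gidokub* — final consonant /b/ (labial) → -doh → *gidokubdoh*.
The plural form *gidokubdoh*: final sound = /h/, a voiceless consonant → -ak → *gidokubdohak*.

gidokubdohak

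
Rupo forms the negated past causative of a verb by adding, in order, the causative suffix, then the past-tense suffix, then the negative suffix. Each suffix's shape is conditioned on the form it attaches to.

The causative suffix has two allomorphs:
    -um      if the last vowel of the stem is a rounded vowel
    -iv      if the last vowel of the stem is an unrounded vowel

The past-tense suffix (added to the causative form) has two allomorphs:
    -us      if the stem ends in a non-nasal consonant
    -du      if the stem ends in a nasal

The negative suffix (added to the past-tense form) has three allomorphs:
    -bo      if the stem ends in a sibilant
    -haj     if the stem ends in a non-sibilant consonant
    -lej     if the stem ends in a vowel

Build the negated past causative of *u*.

uumdulej

The last vowel of *u* is /u/, which is a rounded vowel, so the causative suffix is -um, giving *uum*.
The causative form *uum*: final consonant = /m/, a nasal → -du → *uumdu*.
The past-tense form *uumdu*: final sound = /u/, a vowel → -lej → *uumdulej*.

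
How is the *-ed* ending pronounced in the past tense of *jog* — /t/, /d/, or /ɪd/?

/d/

The stem *jog* ends in a voiced sound other than /d/.
The -ed suffix is realized as /ɪd/ after /t, d/; as /t/ after other voiceless consonants; and as /d/ after other voiced sounds.
So -ed on *jog* is pronounced /d/.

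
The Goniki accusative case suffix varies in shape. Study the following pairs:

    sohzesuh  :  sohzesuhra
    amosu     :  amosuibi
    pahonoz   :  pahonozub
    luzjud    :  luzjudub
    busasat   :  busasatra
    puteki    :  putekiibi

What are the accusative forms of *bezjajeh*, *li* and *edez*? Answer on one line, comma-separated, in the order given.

Looking at the final sound of each stem: -ra when the stem ends in a voiceless consonant (*sohzesuh*, *busasat*); -ub when the stem ends in a voiced consonant (*pahonoz*, *luzjud*); -ibi when the stem ends in a vowel (*amosu*, *puteki*).
The final sound of *bezjajeh* is /h/, which is a voiceless consonant, so the suffix is -ra, giving *bezjajehra*.
*li* — final sound /i/ (a vowel) → -ibi → *liibi*.
*edez*: final sound = /z/, a voiced consonant → -ub → *edezub*.

bezjajehra, liibi, edezub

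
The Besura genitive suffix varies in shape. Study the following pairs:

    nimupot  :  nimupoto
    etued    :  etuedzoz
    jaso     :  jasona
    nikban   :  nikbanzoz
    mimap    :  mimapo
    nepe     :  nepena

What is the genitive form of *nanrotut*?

The pattern is voicing of the final sound: -o when the stem ends in a voiceless consonant (*nimupot*, *mimap*); -zoz when the stem ends in a voiced consonant (*etued*, *nikban*); -na when the stem ends in a vowel (*jaso*, *nepe*).
Since the final sound of *nanrotut* is /t/ (a voiceless consonant), it takes -o, giving *nanrotuto*.

nanrotuto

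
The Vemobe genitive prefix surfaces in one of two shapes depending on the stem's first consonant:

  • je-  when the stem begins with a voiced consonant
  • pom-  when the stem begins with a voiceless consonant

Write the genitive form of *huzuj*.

*huzuj* — first consonant /h/ (voiceless) → pom- → *pomhuzuj*.

pomhuzuj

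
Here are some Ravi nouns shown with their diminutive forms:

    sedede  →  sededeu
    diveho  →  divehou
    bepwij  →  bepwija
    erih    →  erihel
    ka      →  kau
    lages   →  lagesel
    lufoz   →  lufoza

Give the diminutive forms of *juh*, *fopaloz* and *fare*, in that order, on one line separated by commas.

juhel, fopaloza, fareu

The suffix is conditioned by the final sound: -el when the stem ends in a voiceless consonant (*erih*, *lages*); -a when the stem ends in a voiced consonant (*bepwij*, *lufoz*); -u when the stem ends in a vowel (*sedede*, *diveho*, *ka*).
*juh*: final sound = /h/, a voiceless consonant → -el → *juhel*.
Since the final sound of *fopaloz* is /z/ (a voiced consonant), it takes -a, giving *fopaloza*.
Since the final sound of *fare* is /e/ (a vowel), it takes -u, giving *fareu*.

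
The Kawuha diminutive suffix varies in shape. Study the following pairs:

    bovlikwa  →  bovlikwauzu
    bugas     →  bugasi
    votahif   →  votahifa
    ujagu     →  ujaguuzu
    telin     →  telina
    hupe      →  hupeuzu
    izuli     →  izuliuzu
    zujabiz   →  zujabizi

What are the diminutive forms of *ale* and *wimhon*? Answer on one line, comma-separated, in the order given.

The alternation tracks the final sound of the stem — -i when the stem ends in a sibilant (*bugas*, *zujabiz*); -a when the stem ends in a non-sibilant consonant (*votahif*, *telin*); -uzu when the stem ends in a vowel (*bovlikwa*, *ujagu*, *hupe*, *izuli*).
*ale* — final sound /e/ (a vowel) → -uzu → *aleuzu*.
*wimhon*: final sound = /n/, a non-sibilant consonant → -a → *wimhona*.

aleuzu, wimhona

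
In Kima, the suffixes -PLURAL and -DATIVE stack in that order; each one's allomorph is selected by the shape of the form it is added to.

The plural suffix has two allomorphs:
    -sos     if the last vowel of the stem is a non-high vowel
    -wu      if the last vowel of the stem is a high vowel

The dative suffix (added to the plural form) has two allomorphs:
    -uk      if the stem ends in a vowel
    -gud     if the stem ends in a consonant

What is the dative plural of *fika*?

The last vowel of *fika* is /a/, which is a non-high vowel, so the plural suffix is -sos, giving *fikasos*.
The final sound of the plural form *fikasos* is /s/, which is a consonant, so the dative suffix is -gud, giving *fikasosgud*.

fikasosgud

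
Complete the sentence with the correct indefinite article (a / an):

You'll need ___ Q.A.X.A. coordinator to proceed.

The indefinite article is chosen by the initial *sound* of the following word, not its spelling.
The initialism *Q.A.X.A.* is read letter by letter; the first letter, Q, is pronounced /kjuː/, which begins with a consonant sound.
So the article is *a*: You'll need a Q.A.X.A. coordinator to proceed.

a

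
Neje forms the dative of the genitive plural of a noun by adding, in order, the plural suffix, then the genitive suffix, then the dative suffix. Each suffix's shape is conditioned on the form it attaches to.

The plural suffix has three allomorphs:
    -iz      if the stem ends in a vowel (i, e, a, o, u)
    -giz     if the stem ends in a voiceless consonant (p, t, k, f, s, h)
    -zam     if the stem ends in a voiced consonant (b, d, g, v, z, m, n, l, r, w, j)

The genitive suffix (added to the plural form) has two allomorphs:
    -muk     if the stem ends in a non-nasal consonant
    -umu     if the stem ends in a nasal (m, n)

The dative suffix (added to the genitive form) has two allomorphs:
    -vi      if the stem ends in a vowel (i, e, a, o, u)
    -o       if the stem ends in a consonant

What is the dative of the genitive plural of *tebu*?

tebuizmuko

*tebu* — final sound /u/ (a vowel) → -iz → *tebuiz*.
The plural form *tebuiz* — final consonant /z/ (non-nasal) → -muk → *tebuizmuk*.
The genitive form *tebuizmuk* — final sound /k/ (a consonant) → -o → *tebuizmuko*.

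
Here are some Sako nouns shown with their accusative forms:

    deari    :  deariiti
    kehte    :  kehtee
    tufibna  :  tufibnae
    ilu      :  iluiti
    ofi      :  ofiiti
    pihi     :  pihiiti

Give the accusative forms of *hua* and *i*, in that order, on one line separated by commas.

huae, iiti

The suffix is conditioned by the last vowel: -iti when the last vowel of the stem is a high vowel (*deari*, *ilu*, *ofi*, *pihi*); -e when the last vowel of the stem is a non-high vowel (*kehte*, *tufibna*).
Since the last vowel of *hua* is /a/ (a non-high vowel), it takes -e, giving *huae*.
Since the last vowel of *i* is /i/ (a high vowel), it takes -iti, giving *iiti*.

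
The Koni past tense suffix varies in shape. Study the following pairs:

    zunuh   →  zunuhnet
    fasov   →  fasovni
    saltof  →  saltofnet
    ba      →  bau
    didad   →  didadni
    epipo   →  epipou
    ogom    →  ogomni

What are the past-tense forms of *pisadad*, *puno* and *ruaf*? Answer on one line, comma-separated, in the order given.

pisadadni, punou, ruafnet

The pattern is voicing of the final sound: -net when the stem ends in a voiceless consonant (*zunuh*, *saltof*); -ni when the stem ends in a voiced consonant (*fasov*, *didad*, *ogom*); -u when the stem ends in a vowel (*ba*, *epipo*).
The final sound of *pisadad* is /d/, which is a voiced consonant, so the suffix is -ni, giving *pisadadni*.
Since the final sound of *puno* is /o/ (a vowel), it takes -u, giving *punou*.
*ruaf* — final sound /f/ (a voiceless consonant) → -net → *ruafnet*.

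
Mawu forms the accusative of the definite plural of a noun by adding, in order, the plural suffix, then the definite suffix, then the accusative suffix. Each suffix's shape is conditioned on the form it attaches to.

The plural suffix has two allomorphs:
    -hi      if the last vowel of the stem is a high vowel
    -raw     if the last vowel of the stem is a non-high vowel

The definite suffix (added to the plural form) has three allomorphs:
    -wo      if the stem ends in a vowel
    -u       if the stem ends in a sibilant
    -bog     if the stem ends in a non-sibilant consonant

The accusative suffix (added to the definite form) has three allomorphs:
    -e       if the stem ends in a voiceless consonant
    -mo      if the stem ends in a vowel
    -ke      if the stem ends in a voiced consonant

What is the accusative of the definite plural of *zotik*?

zotikhiwomo

The last vowel of *zotik* is /i/, which is a high vowel, so the plural suffix is -hi, giving *zotikhi*.
The plural form *zotikhi* — final sound /i/ (a vowel) → -wo → *zotikhiwo*.
Since the final sound of the definite form *zotikhiwo* is /o/ (a vowel), it takes -mo, giving *zotikhiwomo*.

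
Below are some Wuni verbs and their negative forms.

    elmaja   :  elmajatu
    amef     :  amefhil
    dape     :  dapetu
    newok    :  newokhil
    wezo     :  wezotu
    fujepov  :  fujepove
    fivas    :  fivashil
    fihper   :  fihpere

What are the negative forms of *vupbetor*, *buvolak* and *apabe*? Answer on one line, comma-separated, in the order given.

Looking at the final sound of each stem: -hil when the stem ends in a voiceless consonant (*amef*, *newok*, *fivas*); -e when the stem ends in a voiced consonant (*fujepov*, *fihper*); -tu when the stem ends in a vowel (*elmaja*, *dape*, *wezo*).
*vupbetor*: final sound = /r/, a voiced consonant → -e → *vupbetore*.
The final sound of *buvolak* is /k/, which is a voiceless consonant, so the suffix is -hil, giving *buvolakhil*.
*apabe*: final sound = /e/, a vowel → -tu → *apabetu*.

vupbetore, buvolakhil, apabetu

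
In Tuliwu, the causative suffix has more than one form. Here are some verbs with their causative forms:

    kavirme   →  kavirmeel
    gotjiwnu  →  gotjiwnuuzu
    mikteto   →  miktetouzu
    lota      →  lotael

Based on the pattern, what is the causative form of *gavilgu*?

gavilguuzu

The pattern is rounding harmony: -uzu when the last vowel of the stem is a rounded vowel (*gotjiwnu*, *mikteto*); -el when the last vowel of the stem is an unrounded vowel (*kavirme*, *lota*).
*gavilgu*: last vowel = /u/, a rounded vowel → -uzu → *gavilguuzu*.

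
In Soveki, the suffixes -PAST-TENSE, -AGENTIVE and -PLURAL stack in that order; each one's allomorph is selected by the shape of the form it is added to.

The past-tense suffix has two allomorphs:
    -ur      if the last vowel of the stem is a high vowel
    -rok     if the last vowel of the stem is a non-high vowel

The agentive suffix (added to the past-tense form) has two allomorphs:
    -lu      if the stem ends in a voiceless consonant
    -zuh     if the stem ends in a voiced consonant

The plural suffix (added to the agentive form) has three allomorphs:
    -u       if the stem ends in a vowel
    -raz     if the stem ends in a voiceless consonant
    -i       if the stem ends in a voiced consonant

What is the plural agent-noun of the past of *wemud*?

Since the last vowel of *wemud* is /u/ (a high vowel), it takes -ur, giving *wemudur*.
The past-tense form *wemudur* — final consonant /r/ (voiced) → -zuh → *wemudurzuh*.
The final sound of the agentive form *wemudurzuh* is /h/, which is a voiceless consonant, so the plural suffix is -raz, giving *wemudurzuhraz*.

wemudurzuhraz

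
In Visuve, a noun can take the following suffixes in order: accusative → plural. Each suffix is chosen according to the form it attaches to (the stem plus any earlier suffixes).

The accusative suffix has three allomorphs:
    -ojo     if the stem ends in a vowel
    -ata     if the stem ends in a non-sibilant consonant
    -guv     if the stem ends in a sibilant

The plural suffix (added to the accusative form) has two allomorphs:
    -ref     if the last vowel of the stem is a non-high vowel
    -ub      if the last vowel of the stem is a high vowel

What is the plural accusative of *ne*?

neojoref

Since the final sound of *ne* is /e/ (a vowel), it takes -ojo, giving *neojo*.
The last vowel of the accusative form *neojo* is /o/, which is a non-high vowel, so the plural suffix is -ref, giving *neojoref*.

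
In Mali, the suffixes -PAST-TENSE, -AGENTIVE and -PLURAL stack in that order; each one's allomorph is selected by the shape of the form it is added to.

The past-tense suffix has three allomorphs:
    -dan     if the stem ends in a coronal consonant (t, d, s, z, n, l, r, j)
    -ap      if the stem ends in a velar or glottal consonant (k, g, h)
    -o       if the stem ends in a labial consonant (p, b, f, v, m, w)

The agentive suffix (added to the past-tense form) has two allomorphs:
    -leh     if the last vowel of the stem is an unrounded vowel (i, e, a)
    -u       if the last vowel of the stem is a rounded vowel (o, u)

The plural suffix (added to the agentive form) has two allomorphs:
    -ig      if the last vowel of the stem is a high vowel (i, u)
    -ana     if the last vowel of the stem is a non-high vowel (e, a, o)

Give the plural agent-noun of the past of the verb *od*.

Since the final consonant of *od* is /d/ (coronal), it takes -dan, giving *oddan*.
The past-tense form *oddan* — last vowel /a/ (an unrounded vowel) → -leh → *oddanleh*.
The last vowel of the agentive form *oddanleh* is /e/, which is a non-high vowel, so the plural suffix is -ana, giving *oddanlehana*.

oddanlehana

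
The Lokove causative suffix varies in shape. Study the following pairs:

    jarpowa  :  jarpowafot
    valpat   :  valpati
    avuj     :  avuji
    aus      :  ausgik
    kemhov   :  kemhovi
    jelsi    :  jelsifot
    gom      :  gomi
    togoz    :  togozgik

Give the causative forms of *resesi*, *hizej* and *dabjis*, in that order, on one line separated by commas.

The alternation tracks the final sound of the stem — -gik when the stem ends in a sibilant (*aus*, *togoz*); -i when the stem ends in a non-sibilant consonant (*valpat*, *avuj*, *kemhov*, *gom*); -fot when the stem ends in a vowel (*jarpowa*, *jelsi*).
*resesi* — final sound /i/ (a vowel) → -fot → *resesifot*.
Since the final sound of *hizej* is /j/ (a non-sibilant consonant), it takes -i, giving *hizeji*.
*dabjis*: final sound = /s/, a sibilant → -gik → *dabjisgik*.

resesifot, hizeji, dabjisgik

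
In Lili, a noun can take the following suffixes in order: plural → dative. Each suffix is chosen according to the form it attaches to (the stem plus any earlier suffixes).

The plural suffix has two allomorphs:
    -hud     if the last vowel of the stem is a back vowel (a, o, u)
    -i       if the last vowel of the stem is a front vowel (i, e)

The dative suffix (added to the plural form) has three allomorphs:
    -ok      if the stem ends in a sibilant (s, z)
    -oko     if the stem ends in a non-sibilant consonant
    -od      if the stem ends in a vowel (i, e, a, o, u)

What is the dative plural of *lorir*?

*lorir*: last vowel = /i/, a front vowel → -i → *loriri*.
The plural form *loriri* — final sound /i/ (a vowel) → -od → *loririod*.

loririod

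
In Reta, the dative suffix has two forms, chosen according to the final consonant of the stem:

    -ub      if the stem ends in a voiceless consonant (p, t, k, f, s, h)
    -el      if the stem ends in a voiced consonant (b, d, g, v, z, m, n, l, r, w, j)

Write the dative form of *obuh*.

obuhub

*obuh* — final consonant /h/ (voiceless) → -ub → *obuhub*.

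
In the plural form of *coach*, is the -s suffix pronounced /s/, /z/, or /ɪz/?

/ɪz/

The stem *coach* ends in a sibilant (/s, z, ʃ, ʒ, tʃ, dʒ/).
The plural suffix surfaces as /ɪz/ after sibilants, /s/ after other voiceless consonants, and /z/ after other voiced sounds.
So the plural -s on *coach* is pronounced /ɪz/.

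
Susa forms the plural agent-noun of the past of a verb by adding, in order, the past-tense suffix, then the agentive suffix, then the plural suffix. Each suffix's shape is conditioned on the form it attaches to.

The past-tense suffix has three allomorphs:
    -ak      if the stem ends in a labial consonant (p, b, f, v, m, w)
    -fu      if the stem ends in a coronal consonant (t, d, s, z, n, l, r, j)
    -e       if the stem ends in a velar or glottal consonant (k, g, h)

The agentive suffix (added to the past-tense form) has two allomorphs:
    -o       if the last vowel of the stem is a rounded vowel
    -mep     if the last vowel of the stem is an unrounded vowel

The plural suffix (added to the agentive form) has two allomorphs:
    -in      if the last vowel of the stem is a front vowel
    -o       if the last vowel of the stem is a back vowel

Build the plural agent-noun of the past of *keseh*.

kesehemepin

*keseh* — final consonant /h/ (velar/glottal) → -e → *kesehe*.
The last vowel of the past-tense form *kesehe* is /e/, which is an unrounded vowel, so the agentive suffix is -mep, giving *kesehemep*.
Since the last vowel of the agentive form *kesehemep* is /e/ (a front vowel), it takes -in, giving *kesehemepin*.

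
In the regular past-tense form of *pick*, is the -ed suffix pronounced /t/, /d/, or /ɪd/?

/t/

The stem *pick* ends in a voiceless consonant other than /t/.
The -ed suffix is realized as /ɪd/ after /t, d/; as /t/ after other voiceless consonants; and as /d/ after other voiced sounds.
So -ed on *pick* is pronounced /t/.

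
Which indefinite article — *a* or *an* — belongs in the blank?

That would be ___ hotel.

The indefinite article is chosen by the initial *sound* of the following word, not its spelling.
*hotel* begins with the sound /h/ (h is pronounced) — a consonant sound.
So the article is *a*: That would be a hotel.

a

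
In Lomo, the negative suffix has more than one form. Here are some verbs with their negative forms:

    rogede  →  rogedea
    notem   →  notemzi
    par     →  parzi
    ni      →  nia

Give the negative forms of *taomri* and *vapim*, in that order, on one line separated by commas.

Looking at the final sound of each stem: -zi when the stem ends in a consonant (*notem*, *par*); -a when the stem ends in a vowel (*rogede*, *ni*).
*taomri* — final sound /i/ (a vowel) → -a → *taomria*.
*vapim* — final sound /m/ (a consonant) → -zi → *vapimzi*.

taomria, vapimzi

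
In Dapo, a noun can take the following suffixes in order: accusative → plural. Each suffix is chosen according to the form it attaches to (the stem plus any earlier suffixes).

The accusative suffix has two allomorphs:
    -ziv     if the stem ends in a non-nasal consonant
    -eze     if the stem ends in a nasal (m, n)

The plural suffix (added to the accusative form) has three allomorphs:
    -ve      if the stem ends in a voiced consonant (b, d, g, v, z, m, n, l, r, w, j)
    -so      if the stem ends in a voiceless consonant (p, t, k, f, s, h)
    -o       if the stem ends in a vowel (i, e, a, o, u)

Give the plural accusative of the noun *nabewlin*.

nabewlinezeo

The final consonant of *nabewlin* is /n/, which is a nasal, so the accusative suffix is -eze, giving *nabewlineze*.
The accusative form *nabewlineze*: final sound = /e/, a vowel → -o → *nabewlinezeo*.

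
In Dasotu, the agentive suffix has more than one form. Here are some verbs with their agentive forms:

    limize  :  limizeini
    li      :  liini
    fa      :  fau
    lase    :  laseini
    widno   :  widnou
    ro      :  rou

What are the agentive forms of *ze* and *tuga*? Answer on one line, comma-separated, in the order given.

The pattern is front/back vowel harmony: -ini when the last vowel of the stem is a front vowel (*limize*, *li*, *lase*); -u when the last vowel of the stem is a back vowel (*fa*, *widno*, *ro*).
*ze* — last vowel /e/ (a front vowel) → -ini → *zeini*.
*tuga* — last vowel /a/ (a back vowel) → -u → *tugau*.

zeini, tugau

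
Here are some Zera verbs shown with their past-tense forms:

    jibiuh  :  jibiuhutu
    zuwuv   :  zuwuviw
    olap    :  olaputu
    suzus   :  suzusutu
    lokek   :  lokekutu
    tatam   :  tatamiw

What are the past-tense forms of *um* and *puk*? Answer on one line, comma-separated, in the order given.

umiw, pukutu

The alternation tracks the final consonant of the stem — -utu when the stem ends in a voiceless consonant (*jibiuh*, *olap*, *suzus*, *lokek*); -iw when the stem ends in a voiced consonant (*zuwuv*, *tatam*).
*um*: final consonant = /m/, voiced → -iw → *umiw*.
*puk* — final consonant /k/ (voiceless) → -utu → *pukutu*.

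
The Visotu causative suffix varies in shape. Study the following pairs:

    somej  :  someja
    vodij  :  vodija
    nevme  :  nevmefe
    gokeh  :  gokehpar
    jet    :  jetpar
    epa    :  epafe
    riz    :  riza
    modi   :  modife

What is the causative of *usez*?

The pattern is voicing of the final sound: -par when the stem ends in a voiceless consonant (*gokeh*, *jet*); -a when the stem ends in a voiced consonant (*somej*, *vodij*, *riz*); -fe when the stem ends in a vowel (*nevme*, *epa*, *modi*).
*usez* — final sound /z/ (a voiced consonant) → -a → *useza*.

useza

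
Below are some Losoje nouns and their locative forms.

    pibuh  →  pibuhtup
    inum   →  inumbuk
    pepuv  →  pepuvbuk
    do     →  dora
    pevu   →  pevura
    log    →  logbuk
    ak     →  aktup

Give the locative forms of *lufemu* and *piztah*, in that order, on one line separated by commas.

The alternation tracks the final sound of the stem — -tup when the stem ends in a voiceless consonant (*pibuh*, *ak*); -buk when the stem ends in a voiced consonant (*inum*, *pepuv*, *log*); -ra when the stem ends in a vowel (*do*, *pevu*).
Since the final sound of *lufemu* is /u/ (a vowel), it takes -ra, giving *lufemura*.
*piztah* — final sound /h/ (a voiceless consonant) → -tup → *piztahtup*.

lufemura, piztahtup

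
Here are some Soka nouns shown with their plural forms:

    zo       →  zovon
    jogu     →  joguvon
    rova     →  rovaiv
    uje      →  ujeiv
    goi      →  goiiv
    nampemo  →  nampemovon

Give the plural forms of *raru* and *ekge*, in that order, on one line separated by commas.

The suffix is conditioned by the last vowel: -von when the last vowel of the stem is a rounded vowel (*zo*, *jogu*, *nampemo*); -iv when the last vowel of the stem is an unrounded vowel (*rova*, *uje*, *goi*).
*raru* — last vowel /u/ (a rounded vowel) → -von → *raruvon*.
Since the last vowel of *ekge* is /e/ (an unrounded vowel), it takes -iv, giving *ekgeiv*.

raruvon, ekgeiv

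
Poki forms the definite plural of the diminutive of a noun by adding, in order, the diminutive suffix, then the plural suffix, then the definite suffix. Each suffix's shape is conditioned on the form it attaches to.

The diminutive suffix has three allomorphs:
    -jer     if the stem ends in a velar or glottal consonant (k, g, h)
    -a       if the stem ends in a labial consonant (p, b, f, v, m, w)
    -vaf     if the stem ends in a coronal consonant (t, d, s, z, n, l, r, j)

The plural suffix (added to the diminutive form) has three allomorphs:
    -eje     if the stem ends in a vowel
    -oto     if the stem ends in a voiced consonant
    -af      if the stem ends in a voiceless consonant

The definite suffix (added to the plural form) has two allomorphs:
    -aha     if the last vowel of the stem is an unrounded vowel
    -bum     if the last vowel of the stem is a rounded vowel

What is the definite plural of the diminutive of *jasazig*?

jasazigjerotobum

Since the final consonant of *jasazig* is /g/ (velar/glottal), it takes -jer, giving *jasazigjer*.
The diminutive form *jasazigjer*: final sound = /r/, a voiced consonant → -oto → *jasazigjeroto*.
The last vowel of the plural form *jasazigjeroto* is /o/, which is a rounded vowel, so the definite suffix is -bum, giving *jasazigjerotobum*.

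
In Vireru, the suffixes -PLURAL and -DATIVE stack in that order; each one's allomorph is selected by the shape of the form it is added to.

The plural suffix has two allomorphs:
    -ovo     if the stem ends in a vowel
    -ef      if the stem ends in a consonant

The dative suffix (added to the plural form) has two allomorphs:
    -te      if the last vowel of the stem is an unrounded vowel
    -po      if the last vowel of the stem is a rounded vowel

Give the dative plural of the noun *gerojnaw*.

gerojnawefte

*gerojnaw*: final sound = /w/, a consonant → -ef → *gerojnawef*.
Since the last vowel of the plural form *gerojnawef* is /e/ (an unrounded vowel), it takes -te, giving *gerojnawefte*.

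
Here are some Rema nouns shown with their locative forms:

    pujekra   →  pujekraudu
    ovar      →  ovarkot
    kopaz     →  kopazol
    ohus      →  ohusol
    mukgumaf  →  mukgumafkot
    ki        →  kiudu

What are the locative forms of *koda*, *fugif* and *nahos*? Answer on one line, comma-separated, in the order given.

The suffix is conditioned by the final sound: -ol when the stem ends in a sibilant (*kopaz*, *ohus*); -kot when the stem ends in a non-sibilant consonant (*ovar*, *mukgumaf*); -udu when the stem ends in a vowel (*pujekra*, *ki*).
The final sound of *koda* is /a/, which is a vowel, so the suffix is -udu, giving *kodaudu*.
*fugif* — final sound /f/ (a non-sibilant consonant) → -kot → *fugifkot*.
*nahos*: final sound = /s/, a sibilant → -ol → *nahosol*.

kodaudu, fugifkot, nahosol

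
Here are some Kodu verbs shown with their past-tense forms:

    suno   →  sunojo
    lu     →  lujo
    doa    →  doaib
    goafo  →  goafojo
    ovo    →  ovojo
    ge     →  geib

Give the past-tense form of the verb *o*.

The pattern is rounding harmony: -jo when the last vowel of the stem is a rounded vowel (*suno*, *lu*, *goafo*, *ovo*); -ib when the last vowel of the stem is an unrounded vowel (*doa*, *ge*).
*o* — last vowel /o/ (a rounded vowel) → -jo → *ojo*.

ojo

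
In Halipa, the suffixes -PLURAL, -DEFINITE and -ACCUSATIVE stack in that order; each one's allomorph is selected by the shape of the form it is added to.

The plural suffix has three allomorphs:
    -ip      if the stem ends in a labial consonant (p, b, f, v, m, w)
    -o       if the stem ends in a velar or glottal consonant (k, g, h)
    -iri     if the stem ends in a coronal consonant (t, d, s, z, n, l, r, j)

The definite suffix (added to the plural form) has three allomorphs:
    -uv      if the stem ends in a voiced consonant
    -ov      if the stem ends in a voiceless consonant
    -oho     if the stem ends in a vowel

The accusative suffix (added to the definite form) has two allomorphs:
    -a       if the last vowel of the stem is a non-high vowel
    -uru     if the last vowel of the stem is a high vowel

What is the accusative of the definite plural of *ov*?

*ov* — final consonant /v/ (labial) → -ip → *ovip*.
The plural form *ovip*: final sound = /p/, a voiceless consonant → -ov → *ovipov*.
The last vowel of the definite form *ovipov* is /o/, which is a non-high vowel, so the accusative suffix is -a, giving *ovipova*.

ovipova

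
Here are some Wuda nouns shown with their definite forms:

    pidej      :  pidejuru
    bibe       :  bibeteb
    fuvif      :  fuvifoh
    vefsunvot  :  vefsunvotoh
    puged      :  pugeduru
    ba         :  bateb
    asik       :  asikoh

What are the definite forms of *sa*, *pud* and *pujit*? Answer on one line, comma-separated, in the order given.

sateb, puduru, pujitoh

The suffix is conditioned by the final sound: -oh when the stem ends in a voiceless consonant (*fuvif*, *vefsunvot*, *asik*); -uru when the stem ends in a voiced consonant (*pidej*, *puged*); -teb when the stem ends in a vowel (*bibe*, *ba*).
*sa*: final sound = /a/, a vowel → -teb → *sateb*.
Since the final sound of *pud* is /d/ (a voiced consonant), it takes -uru, giving *puduru*.
The final sound of *pujit* is /t/, which is a voiceless consonant, so the suffix is -oh, giving *pujitoh*.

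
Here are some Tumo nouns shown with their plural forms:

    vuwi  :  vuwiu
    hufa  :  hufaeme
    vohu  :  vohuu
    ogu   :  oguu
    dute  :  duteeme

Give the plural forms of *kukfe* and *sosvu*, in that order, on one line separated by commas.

kukfeeme, sosvuu

The alternation tracks the last vowel of the stem — -u when the last vowel of the stem is a high vowel (*vuwi*, *vohu*, *ogu*); -eme when the last vowel of the stem is a non-high vowel (*hufa*, *dute*).
The last vowel of *kukfe* is /e/, which is a non-high vowel, so the suffix is -eme, giving *kukfeeme*.
The last vowel of *sosvu* is /u/, which is a high vowel, so the suffix is -u, giving *sosvuu*.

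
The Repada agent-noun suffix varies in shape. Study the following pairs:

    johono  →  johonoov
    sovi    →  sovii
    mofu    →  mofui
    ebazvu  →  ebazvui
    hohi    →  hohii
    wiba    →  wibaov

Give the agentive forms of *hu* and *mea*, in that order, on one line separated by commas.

The suffix is conditioned by the last vowel: -i when the last vowel of the stem is a high vowel (*sovi*, *mofu*, *ebazvu*, *hohi*); -ov when the last vowel of the stem is a non-high vowel (*johono*, *wiba*).
*hu* — last vowel /u/ (a high vowel) → -i → *hui*.
*mea*: last vowel = /a/, a non-high vowel → -ov → *meaov*.

hui, meaov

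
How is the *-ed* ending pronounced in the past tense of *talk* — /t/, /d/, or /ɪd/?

/t/

The stem *talk* ends in a voiceless consonant other than /t/.
The -ed suffix is realized as /ɪd/ after /t, d/; as /t/ after other voiceless consonants; and as /d/ after other voiced sounds.
So -ed on *talk* is pronounced /t/.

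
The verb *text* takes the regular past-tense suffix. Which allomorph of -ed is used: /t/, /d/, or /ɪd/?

The stem *text* ends in /t/ or /d/.
The -ed suffix is realized as /ɪd/ after /t, d/; as /t/ after other voiceless consonants; and as /d/ after other voiced sounds.
So -ed on *text* is pronounced /ɪd/.

/ɪd/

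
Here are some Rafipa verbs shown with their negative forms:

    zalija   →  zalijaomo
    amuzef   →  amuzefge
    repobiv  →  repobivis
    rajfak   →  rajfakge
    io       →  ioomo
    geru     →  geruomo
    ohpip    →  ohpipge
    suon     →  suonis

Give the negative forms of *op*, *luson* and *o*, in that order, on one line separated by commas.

Looking at the final sound of each stem: -ge when the stem ends in a voiceless consonant (*amuzef*, *rajfak*, *ohpip*); -is when the stem ends in a voiced consonant (*repobiv*, *suon*); -omo when the stem ends in a vowel (*zalija*, *io*, *geru*).
The final sound of *op* is /p/, which is a voiceless consonant, so the suffix is -ge, giving *opge*.
*luson*: final sound = /n/, a voiced consonant → -is → *lusonis*.
The final sound of *o* is /o/, which is a vowel, so the suffix is -omo, giving *oomo*.

opge, lusonis, oomo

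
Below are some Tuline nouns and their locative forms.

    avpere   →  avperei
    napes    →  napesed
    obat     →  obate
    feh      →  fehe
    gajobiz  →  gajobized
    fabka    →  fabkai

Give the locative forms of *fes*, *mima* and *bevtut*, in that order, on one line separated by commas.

fesed, mimai, bevtute

The suffix is conditioned by the final sound: -ed when the stem ends in a sibilant (*napes*, *gajobiz*); -e when the stem ends in a non-sibilant consonant (*obat*, *feh*); -i when the stem ends in a vowel (*avpere*, *fabka*).
The final sound of *fes* is /s/, which is a sibilant, so the suffix is -ed, giving *fesed*.
*mima* — final sound /a/ (a vowel) → -i → *mimai*.
*bevtut* — final sound /t/ (a non-sibilant consonant) → -e → *bevtute*.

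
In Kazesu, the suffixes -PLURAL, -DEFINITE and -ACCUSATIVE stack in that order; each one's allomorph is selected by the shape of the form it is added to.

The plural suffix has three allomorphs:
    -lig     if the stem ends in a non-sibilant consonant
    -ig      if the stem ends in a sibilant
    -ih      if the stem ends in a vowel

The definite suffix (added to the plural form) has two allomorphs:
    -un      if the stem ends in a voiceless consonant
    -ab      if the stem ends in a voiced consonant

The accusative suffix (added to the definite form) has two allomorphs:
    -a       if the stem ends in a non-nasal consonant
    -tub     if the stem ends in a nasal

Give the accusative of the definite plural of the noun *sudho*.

*sudho*: final sound = /o/, a vowel → -ih → *sudhoih*.
The final consonant of the plural form *sudhoih* is /h/, which is voiceless, so the definite suffix is -un, giving *sudhoihun*.
The definite form *sudhoihun*: final consonant = /n/, a nasal → -tub → *sudhoihuntub*.

sudhoihuntub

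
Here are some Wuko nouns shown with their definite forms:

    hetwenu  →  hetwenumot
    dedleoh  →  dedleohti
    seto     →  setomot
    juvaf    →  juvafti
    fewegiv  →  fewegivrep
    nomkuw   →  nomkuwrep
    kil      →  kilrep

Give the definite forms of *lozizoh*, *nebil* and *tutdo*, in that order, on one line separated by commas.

The pattern is voicing of the final sound: -ti when the stem ends in a voiceless consonant (*dedleoh*, *juvaf*); -rep when the stem ends in a voiced consonant (*fewegiv*, *nomkuw*, *kil*); -mot when the stem ends in a vowel (*hetwenu*, *seto*).
*lozizoh* — final sound /h/ (a voiceless consonant) → -ti → *lozizohti*.
*nebil* — final sound /l/ (a voiced consonant) → -rep → *nebilrep*.
*tutdo* — final sound /o/ (a vowel) → -mot → *tutdomot*.

lozizohti, nebilrep, tutdomot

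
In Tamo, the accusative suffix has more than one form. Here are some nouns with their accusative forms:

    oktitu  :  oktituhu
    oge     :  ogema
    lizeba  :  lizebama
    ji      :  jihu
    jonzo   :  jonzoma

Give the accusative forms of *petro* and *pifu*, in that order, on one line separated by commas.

petroma, pifuhu

Looking at the last vowel of each stem: -hu when the last vowel of the stem is a high vowel (*oktitu*, *ji*); -ma when the last vowel of the stem is a non-high vowel (*oge*, *lizeba*, *jonzo*).
*petro*: last vowel = /o/, a non-high vowel → -ma → *petroma*.
*pifu* — last vowel /u/ (a high vowel) → -hu → *pifuhu*.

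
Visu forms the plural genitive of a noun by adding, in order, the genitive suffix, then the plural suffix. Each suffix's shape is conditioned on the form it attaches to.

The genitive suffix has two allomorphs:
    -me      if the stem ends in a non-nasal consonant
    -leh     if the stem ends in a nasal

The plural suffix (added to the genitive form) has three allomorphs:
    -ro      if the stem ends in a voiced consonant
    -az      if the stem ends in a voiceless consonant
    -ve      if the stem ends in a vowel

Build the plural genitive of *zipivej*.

*zipivej*: final consonant = /j/, non-nasal → -me → *zipivejme*.
The genitive form *zipivejme*: final sound = /e/, a vowel → -ve → *zipivejmeve*.

zipivejmeve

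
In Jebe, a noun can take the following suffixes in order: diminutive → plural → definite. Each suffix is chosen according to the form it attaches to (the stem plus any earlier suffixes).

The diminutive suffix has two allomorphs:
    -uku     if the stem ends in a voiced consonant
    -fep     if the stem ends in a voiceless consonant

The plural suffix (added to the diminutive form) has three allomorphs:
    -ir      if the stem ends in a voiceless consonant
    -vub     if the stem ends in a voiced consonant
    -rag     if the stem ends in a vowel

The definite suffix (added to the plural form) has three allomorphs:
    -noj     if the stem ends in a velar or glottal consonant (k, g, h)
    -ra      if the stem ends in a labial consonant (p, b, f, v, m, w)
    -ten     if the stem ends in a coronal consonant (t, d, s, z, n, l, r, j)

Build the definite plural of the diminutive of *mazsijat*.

*mazsijat* — final consonant /t/ (voiceless) → -fep → *mazsijatfep*.
The diminutive form *mazsijatfep*: final sound = /p/, a voiceless consonant → -ir → *mazsijatfepir*.
The plural form *mazsijatfepir*: final consonant = /r/, coronal → -ten → *mazsijatfepirten*.

mazsijatfepirten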